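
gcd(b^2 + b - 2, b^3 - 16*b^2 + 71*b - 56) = b - 1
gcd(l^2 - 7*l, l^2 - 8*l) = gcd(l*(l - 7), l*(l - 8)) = l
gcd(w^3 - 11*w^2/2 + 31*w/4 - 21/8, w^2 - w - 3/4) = w - 3/2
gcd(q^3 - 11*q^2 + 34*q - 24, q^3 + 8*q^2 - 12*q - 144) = q - 4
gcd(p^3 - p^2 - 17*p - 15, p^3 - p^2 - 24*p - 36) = p + 3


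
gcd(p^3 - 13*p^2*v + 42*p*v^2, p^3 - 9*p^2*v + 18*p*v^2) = p^2 - 6*p*v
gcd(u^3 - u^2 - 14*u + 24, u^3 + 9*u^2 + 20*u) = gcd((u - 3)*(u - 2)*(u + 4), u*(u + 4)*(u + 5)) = u + 4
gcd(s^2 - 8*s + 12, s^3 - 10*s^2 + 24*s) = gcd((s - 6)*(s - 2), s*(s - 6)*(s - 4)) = s - 6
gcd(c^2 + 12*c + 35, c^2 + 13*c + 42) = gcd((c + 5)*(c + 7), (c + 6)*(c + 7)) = c + 7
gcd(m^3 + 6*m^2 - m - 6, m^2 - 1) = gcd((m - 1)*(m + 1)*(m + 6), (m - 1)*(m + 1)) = m^2 - 1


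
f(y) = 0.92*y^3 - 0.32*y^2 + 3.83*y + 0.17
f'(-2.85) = 28.07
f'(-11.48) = 374.92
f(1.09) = 5.16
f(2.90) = 31.02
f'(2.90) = 25.19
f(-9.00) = -730.90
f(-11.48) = -1477.89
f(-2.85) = -34.64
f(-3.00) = -39.04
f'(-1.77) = 13.61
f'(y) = 2.76*y^2 - 0.64*y + 3.83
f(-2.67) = -29.85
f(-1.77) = -12.71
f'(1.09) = 6.41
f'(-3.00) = 30.59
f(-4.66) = -117.73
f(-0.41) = -1.52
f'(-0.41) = 4.56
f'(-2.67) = 25.21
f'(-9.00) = 233.15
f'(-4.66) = 66.75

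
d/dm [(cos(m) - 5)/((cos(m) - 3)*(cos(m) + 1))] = (cos(m)^2 - 10*cos(m) + 13)*sin(m)/((cos(m) - 3)^2*(cos(m) + 1)^2)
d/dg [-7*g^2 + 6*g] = 6 - 14*g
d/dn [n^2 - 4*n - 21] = 2*n - 4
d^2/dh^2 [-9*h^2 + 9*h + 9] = -18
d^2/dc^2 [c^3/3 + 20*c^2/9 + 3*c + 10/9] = 2*c + 40/9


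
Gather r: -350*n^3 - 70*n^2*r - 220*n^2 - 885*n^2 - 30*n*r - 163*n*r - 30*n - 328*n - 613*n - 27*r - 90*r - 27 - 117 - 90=-350*n^3 - 1105*n^2 - 971*n + r*(-70*n^2 - 193*n - 117) - 234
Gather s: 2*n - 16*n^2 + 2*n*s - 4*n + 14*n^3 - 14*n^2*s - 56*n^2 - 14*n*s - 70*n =14*n^3 - 72*n^2 - 72*n + s*(-14*n^2 - 12*n)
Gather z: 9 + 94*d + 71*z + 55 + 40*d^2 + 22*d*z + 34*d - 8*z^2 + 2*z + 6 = 40*d^2 + 128*d - 8*z^2 + z*(22*d + 73) + 70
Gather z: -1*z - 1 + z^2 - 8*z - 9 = z^2 - 9*z - 10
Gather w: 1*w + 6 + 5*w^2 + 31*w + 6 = 5*w^2 + 32*w + 12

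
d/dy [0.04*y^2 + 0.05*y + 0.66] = 0.08*y + 0.05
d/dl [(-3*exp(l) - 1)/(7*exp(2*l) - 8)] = (21*exp(2*l) + 14*exp(l) + 24)*exp(l)/(49*exp(4*l) - 112*exp(2*l) + 64)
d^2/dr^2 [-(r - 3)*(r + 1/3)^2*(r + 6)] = -12*r^2 - 22*r + 286/9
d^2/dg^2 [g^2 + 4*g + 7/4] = 2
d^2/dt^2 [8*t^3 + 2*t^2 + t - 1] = 48*t + 4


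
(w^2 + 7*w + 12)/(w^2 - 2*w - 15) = (w + 4)/(w - 5)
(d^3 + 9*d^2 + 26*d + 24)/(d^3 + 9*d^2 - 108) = (d^3 + 9*d^2 + 26*d + 24)/(d^3 + 9*d^2 - 108)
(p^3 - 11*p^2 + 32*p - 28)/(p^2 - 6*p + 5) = (p^3 - 11*p^2 + 32*p - 28)/(p^2 - 6*p + 5)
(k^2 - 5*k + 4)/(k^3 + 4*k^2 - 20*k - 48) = (k - 1)/(k^2 + 8*k + 12)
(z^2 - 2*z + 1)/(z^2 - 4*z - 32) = (-z^2 + 2*z - 1)/(-z^2 + 4*z + 32)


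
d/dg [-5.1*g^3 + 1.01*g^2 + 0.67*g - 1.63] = -15.3*g^2 + 2.02*g + 0.67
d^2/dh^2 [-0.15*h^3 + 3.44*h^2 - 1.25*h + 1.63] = 6.88 - 0.9*h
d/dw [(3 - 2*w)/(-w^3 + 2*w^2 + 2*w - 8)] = (-4*w^3 + 13*w^2 - 12*w + 10)/(w^6 - 4*w^5 + 24*w^3 - 28*w^2 - 32*w + 64)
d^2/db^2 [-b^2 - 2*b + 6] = -2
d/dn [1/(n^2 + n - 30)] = (-2*n - 1)/(n^2 + n - 30)^2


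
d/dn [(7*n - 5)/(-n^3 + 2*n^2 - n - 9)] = (-7*n^3 + 14*n^2 - 7*n + (7*n - 5)*(3*n^2 - 4*n + 1) - 63)/(n^3 - 2*n^2 + n + 9)^2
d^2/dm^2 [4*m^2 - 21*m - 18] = 8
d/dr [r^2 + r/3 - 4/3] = 2*r + 1/3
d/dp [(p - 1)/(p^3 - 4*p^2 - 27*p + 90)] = (p^3 - 4*p^2 - 27*p + (p - 1)*(-3*p^2 + 8*p + 27) + 90)/(p^3 - 4*p^2 - 27*p + 90)^2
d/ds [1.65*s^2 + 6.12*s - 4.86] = 3.3*s + 6.12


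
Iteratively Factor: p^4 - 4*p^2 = (p + 2)*(p^3 - 2*p^2) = p*(p + 2)*(p^2 - 2*p) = p^2*(p + 2)*(p - 2)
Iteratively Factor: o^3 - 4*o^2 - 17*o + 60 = (o + 4)*(o^2 - 8*o + 15) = (o - 3)*(o + 4)*(o - 5)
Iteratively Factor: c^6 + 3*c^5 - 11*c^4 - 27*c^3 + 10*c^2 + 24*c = (c - 1)*(c^5 + 4*c^4 - 7*c^3 - 34*c^2 - 24*c) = (c - 1)*(c + 1)*(c^4 + 3*c^3 - 10*c^2 - 24*c) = (c - 1)*(c + 1)*(c + 2)*(c^3 + c^2 - 12*c) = c*(c - 1)*(c + 1)*(c + 2)*(c^2 + c - 12) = c*(c - 1)*(c + 1)*(c + 2)*(c + 4)*(c - 3)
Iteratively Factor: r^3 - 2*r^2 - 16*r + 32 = (r + 4)*(r^2 - 6*r + 8) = (r - 2)*(r + 4)*(r - 4)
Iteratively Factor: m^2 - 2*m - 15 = (m - 5)*(m + 3)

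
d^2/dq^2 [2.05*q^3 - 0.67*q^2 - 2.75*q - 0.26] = 12.3*q - 1.34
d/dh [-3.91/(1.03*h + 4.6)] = 4.0273/(1.03*h + 4.6)^2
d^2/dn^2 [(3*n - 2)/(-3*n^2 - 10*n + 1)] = 2*(-4*(3*n - 2)*(3*n + 5)^2 + 3*(9*n + 8)*(3*n^2 + 10*n - 1))/(3*n^2 + 10*n - 1)^3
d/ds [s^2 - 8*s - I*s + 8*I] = 2*s - 8 - I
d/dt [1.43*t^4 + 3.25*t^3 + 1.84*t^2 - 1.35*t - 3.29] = 5.72*t^3 + 9.75*t^2 + 3.68*t - 1.35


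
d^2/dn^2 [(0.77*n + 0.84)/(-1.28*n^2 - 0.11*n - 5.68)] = (-(0.77*n + 0.84)*(2.56*n + 0.11)*(5.12*n + 0.22) + (5.9136*n + 2.3198)*(1.28*n^2 + 0.11*n + 5.68))/(1.28*n^2 + 0.11*n + 5.68)^3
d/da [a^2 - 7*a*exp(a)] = -7*a*exp(a) + 2*a - 7*exp(a)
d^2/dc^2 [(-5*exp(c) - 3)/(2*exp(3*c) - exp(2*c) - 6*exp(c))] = (-80*exp(5*c) - 78*exp(4*c) - 179*exp(3*c) + 90*exp(2*c) - 54*exp(c) - 108)*exp(-c)/(8*exp(6*c) - 12*exp(5*c) - 66*exp(4*c) + 71*exp(3*c) + 198*exp(2*c) - 108*exp(c) - 216)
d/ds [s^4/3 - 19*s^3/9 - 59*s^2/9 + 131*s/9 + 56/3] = 4*s^3/3 - 19*s^2/3 - 118*s/9 + 131/9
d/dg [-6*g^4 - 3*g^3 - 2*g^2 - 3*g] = -24*g^3 - 9*g^2 - 4*g - 3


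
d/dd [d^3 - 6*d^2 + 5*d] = 3*d^2 - 12*d + 5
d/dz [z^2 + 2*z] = 2*z + 2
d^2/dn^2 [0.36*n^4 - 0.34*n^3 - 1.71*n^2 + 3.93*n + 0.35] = 4.32*n^2 - 2.04*n - 3.42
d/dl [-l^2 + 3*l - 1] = 3 - 2*l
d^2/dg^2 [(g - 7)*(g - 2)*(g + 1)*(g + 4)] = 12*g^2 - 24*g - 54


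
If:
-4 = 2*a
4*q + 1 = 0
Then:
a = -2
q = -1/4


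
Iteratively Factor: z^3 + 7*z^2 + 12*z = (z + 3)*(z^2 + 4*z) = z*(z + 3)*(z + 4)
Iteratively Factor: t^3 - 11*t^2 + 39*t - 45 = (t - 3)*(t^2 - 8*t + 15) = (t - 3)^2*(t - 5)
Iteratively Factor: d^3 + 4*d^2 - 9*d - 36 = (d - 3)*(d^2 + 7*d + 12) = (d - 3)*(d + 3)*(d + 4)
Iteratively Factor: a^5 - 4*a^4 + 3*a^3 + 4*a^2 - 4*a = (a + 1)*(a^4 - 5*a^3 + 8*a^2 - 4*a) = (a - 1)*(a + 1)*(a^3 - 4*a^2 + 4*a) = a*(a - 1)*(a + 1)*(a^2 - 4*a + 4) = a*(a - 2)*(a - 1)*(a + 1)*(a - 2)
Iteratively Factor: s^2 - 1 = (s + 1)*(s - 1)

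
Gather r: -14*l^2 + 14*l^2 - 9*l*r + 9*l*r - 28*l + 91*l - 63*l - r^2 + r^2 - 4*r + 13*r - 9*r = 0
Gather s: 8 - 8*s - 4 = 4 - 8*s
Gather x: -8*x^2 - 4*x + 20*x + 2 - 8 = -8*x^2 + 16*x - 6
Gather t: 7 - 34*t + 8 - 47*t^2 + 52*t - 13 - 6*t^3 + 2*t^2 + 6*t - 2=-6*t^3 - 45*t^2 + 24*t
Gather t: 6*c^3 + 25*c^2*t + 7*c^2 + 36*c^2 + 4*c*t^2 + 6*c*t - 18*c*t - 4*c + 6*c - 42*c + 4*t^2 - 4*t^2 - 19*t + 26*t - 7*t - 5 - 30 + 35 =6*c^3 + 43*c^2 + 4*c*t^2 - 40*c + t*(25*c^2 - 12*c)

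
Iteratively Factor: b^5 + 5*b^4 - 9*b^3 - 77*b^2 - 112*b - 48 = (b + 4)*(b^4 + b^3 - 13*b^2 - 25*b - 12) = (b + 1)*(b + 4)*(b^3 - 13*b - 12) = (b + 1)*(b + 3)*(b + 4)*(b^2 - 3*b - 4) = (b - 4)*(b + 1)*(b + 3)*(b + 4)*(b + 1)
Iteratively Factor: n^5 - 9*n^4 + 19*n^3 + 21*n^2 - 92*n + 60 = (n - 2)*(n^4 - 7*n^3 + 5*n^2 + 31*n - 30) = (n - 3)*(n - 2)*(n^3 - 4*n^2 - 7*n + 10) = (n - 3)*(n - 2)*(n - 1)*(n^2 - 3*n - 10) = (n - 3)*(n - 2)*(n - 1)*(n + 2)*(n - 5)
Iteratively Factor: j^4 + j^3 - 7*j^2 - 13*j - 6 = (j + 1)*(j^3 - 7*j - 6) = (j + 1)^2*(j^2 - j - 6) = (j - 3)*(j + 1)^2*(j + 2)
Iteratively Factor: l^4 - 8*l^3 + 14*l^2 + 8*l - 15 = (l - 1)*(l^3 - 7*l^2 + 7*l + 15) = (l - 5)*(l - 1)*(l^2 - 2*l - 3) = (l - 5)*(l - 3)*(l - 1)*(l + 1)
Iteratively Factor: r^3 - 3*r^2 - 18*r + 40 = (r - 5)*(r^2 + 2*r - 8) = (r - 5)*(r - 2)*(r + 4)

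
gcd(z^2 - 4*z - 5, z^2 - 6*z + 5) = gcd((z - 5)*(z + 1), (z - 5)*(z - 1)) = z - 5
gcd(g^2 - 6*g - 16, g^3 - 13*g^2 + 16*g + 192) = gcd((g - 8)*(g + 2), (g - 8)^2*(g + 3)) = g - 8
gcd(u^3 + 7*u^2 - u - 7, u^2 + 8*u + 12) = 1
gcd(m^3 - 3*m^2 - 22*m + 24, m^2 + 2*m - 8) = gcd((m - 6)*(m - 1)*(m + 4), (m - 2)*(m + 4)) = m + 4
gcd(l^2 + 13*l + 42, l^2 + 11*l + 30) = l + 6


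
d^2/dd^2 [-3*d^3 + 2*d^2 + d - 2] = 4 - 18*d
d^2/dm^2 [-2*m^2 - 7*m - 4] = -4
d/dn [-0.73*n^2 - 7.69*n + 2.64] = -1.46*n - 7.69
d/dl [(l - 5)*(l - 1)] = 2*l - 6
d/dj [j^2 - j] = 2*j - 1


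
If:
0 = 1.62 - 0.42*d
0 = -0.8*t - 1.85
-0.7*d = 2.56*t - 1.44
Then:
No Solution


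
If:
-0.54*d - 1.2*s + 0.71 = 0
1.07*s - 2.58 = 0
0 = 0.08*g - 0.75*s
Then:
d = -4.04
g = 22.61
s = 2.41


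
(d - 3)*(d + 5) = d^2 + 2*d - 15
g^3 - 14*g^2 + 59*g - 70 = (g - 7)*(g - 5)*(g - 2)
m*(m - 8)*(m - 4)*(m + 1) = m^4 - 11*m^3 + 20*m^2 + 32*m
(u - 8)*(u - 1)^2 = u^3 - 10*u^2 + 17*u - 8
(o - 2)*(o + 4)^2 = o^3 + 6*o^2 - 32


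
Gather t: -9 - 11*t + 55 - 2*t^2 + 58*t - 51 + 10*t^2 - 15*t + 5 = 8*t^2 + 32*t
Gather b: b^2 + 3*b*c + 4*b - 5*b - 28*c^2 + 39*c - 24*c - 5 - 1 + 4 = b^2 + b*(3*c - 1) - 28*c^2 + 15*c - 2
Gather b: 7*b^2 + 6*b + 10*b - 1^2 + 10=7*b^2 + 16*b + 9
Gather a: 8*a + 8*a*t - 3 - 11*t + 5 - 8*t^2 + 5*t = a*(8*t + 8) - 8*t^2 - 6*t + 2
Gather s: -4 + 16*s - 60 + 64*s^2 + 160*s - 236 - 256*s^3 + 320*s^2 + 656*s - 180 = -256*s^3 + 384*s^2 + 832*s - 480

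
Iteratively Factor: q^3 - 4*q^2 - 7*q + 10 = (q + 2)*(q^2 - 6*q + 5) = (q - 5)*(q + 2)*(q - 1)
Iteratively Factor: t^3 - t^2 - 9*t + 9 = (t - 3)*(t^2 + 2*t - 3) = (t - 3)*(t - 1)*(t + 3)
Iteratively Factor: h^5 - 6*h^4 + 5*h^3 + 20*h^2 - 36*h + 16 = (h - 2)*(h^4 - 4*h^3 - 3*h^2 + 14*h - 8) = (h - 2)*(h - 1)*(h^3 - 3*h^2 - 6*h + 8) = (h - 2)*(h - 1)*(h + 2)*(h^2 - 5*h + 4) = (h - 2)*(h - 1)^2*(h + 2)*(h - 4)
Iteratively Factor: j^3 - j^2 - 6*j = (j + 2)*(j^2 - 3*j) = (j - 3)*(j + 2)*(j)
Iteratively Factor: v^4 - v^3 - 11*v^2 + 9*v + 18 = (v + 3)*(v^3 - 4*v^2 + v + 6) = (v + 1)*(v + 3)*(v^2 - 5*v + 6) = (v - 2)*(v + 1)*(v + 3)*(v - 3)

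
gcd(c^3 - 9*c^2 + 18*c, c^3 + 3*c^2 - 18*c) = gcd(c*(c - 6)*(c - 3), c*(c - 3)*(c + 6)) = c^2 - 3*c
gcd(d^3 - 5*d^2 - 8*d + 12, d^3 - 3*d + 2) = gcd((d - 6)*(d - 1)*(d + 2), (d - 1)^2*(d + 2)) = d^2 + d - 2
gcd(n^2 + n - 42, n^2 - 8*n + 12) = n - 6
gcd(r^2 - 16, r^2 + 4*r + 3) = 1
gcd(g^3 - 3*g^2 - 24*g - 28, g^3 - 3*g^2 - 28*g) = g - 7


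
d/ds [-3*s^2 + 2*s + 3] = 2 - 6*s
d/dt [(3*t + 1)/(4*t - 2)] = -5/(2*(2*t - 1)^2)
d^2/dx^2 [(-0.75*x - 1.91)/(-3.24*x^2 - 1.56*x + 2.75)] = ((0.75*x + 1.91)*(6.48*x + 1.56)*(12.96*x + 3.12) - (14.58*x + 14.7168)*(3.24*x^2 + 1.56*x - 2.75))/(3.24*x^2 + 1.56*x - 2.75)^3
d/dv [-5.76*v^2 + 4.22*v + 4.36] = 4.22 - 11.52*v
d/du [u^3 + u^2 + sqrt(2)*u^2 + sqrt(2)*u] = 3*u^2 + 2*u + 2*sqrt(2)*u + sqrt(2)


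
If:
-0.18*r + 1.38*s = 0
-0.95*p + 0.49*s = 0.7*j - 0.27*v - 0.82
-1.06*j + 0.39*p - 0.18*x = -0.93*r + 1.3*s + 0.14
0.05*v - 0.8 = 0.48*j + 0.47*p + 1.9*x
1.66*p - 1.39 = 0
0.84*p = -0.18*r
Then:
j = -2.61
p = 0.84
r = -3.91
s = -0.51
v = -5.92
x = -0.13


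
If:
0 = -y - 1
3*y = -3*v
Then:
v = 1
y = -1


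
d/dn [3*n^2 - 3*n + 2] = 6*n - 3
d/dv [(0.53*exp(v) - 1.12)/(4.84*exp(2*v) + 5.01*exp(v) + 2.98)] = (-2.5652*exp(2*v) + 10.8416*exp(v) + 7.1906)*exp(v)/(23.4256*exp(4*v) + 48.4968*exp(3*v) + 53.9465*exp(2*v) + 29.8596*exp(v) + 8.8804)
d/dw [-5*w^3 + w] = 1 - 15*w^2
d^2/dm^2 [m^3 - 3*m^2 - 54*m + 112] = 6*m - 6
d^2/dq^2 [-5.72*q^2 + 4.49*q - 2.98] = -11.4400000000000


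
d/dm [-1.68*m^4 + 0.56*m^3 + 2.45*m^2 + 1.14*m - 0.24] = -6.72*m^3 + 1.68*m^2 + 4.9*m + 1.14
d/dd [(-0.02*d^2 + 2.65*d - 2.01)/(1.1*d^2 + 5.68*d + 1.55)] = (-3.0286*d^2 + 4.36*d + 15.5243)/(1.21*d^4 + 12.496*d^3 + 35.6724*d^2 + 17.608*d + 2.4025)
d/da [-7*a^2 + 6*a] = 6 - 14*a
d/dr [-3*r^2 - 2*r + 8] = -6*r - 2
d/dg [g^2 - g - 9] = 2*g - 1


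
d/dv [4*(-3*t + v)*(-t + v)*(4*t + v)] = -52*t^2 + 12*v^2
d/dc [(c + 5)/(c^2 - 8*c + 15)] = (c^2 - 8*c - 2*(c - 4)*(c + 5) + 15)/(c^2 - 8*c + 15)^2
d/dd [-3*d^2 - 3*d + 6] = -6*d - 3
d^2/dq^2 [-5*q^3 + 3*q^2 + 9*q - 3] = 6 - 30*q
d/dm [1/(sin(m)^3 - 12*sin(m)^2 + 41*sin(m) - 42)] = (-3*sin(m)^2 + 24*sin(m) - 41)*cos(m)/(sin(m)^3 - 12*sin(m)^2 + 41*sin(m) - 42)^2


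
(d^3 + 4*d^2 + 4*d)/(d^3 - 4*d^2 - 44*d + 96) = d*(d^2 + 4*d + 4)/(d^3 - 4*d^2 - 44*d + 96)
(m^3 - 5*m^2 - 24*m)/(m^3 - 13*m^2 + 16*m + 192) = m/(m - 8)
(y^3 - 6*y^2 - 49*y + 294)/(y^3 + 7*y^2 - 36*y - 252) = (y - 7)/(y + 6)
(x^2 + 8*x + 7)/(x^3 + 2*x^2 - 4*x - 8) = (x^2 + 8*x + 7)/(x^3 + 2*x^2 - 4*x - 8)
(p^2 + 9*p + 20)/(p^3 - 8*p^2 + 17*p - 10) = (p^2 + 9*p + 20)/(p^3 - 8*p^2 + 17*p - 10)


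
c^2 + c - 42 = (c - 6)*(c + 7)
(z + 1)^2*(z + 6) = z^3 + 8*z^2 + 13*z + 6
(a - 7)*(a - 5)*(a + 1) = a^3 - 11*a^2 + 23*a + 35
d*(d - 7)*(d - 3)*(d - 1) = d^4 - 11*d^3 + 31*d^2 - 21*d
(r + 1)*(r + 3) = r^2 + 4*r + 3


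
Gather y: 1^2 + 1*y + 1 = y + 2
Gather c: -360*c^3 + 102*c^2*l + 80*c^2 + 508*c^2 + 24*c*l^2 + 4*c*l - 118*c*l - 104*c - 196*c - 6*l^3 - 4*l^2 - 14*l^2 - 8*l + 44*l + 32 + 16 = -360*c^3 + c^2*(102*l + 588) + c*(24*l^2 - 114*l - 300) - 6*l^3 - 18*l^2 + 36*l + 48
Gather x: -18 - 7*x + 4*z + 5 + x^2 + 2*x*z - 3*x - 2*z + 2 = x^2 + x*(2*z - 10) + 2*z - 11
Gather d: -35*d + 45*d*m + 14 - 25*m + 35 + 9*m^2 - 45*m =d*(45*m - 35) + 9*m^2 - 70*m + 49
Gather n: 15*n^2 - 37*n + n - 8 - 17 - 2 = 15*n^2 - 36*n - 27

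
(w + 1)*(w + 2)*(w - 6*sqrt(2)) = w^3 - 6*sqrt(2)*w^2 + 3*w^2 - 18*sqrt(2)*w + 2*w - 12*sqrt(2)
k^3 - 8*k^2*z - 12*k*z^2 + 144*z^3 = (k - 6*z)^2*(k + 4*z)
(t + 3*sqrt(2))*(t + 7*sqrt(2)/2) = t^2 + 13*sqrt(2)*t/2 + 21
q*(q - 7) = q^2 - 7*q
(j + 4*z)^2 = j^2 + 8*j*z + 16*z^2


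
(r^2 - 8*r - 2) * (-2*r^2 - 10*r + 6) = -2*r^4 + 6*r^3 + 90*r^2 - 28*r - 12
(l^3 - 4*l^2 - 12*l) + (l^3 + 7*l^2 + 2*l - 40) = 2*l^3 + 3*l^2 - 10*l - 40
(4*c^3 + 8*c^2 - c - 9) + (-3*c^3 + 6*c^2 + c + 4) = c^3 + 14*c^2 - 5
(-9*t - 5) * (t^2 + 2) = -9*t^3 - 5*t^2 - 18*t - 10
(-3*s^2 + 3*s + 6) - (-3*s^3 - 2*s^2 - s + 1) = 3*s^3 - s^2 + 4*s + 5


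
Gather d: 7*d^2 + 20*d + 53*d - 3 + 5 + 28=7*d^2 + 73*d + 30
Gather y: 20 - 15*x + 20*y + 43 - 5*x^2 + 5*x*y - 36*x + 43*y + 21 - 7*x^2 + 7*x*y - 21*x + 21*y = -12*x^2 - 72*x + y*(12*x + 84) + 84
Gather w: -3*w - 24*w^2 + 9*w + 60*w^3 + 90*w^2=60*w^3 + 66*w^2 + 6*w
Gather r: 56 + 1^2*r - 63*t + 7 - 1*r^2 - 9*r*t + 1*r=-r^2 + r*(2 - 9*t) - 63*t + 63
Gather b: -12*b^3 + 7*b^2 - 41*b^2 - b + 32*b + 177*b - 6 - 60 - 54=-12*b^3 - 34*b^2 + 208*b - 120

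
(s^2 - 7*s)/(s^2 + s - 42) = s*(s - 7)/(s^2 + s - 42)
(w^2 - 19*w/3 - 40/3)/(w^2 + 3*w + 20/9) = 3*(w - 8)/(3*w + 4)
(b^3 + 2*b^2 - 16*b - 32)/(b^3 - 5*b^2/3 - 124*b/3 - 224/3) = 3*(b^2 - 2*b - 8)/(3*b^2 - 17*b - 56)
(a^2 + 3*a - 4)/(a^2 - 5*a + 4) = (a + 4)/(a - 4)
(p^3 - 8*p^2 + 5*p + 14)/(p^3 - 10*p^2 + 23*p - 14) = (p + 1)/(p - 1)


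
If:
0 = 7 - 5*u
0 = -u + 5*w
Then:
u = 7/5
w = 7/25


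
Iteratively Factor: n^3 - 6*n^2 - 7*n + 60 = (n + 3)*(n^2 - 9*n + 20) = (n - 5)*(n + 3)*(n - 4)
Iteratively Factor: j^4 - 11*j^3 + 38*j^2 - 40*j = (j)*(j^3 - 11*j^2 + 38*j - 40) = j*(j - 5)*(j^2 - 6*j + 8) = j*(j - 5)*(j - 2)*(j - 4)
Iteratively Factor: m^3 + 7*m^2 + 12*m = (m + 3)*(m^2 + 4*m) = m*(m + 3)*(m + 4)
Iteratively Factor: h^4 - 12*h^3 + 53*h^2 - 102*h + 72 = (h - 4)*(h^3 - 8*h^2 + 21*h - 18) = (h - 4)*(h - 3)*(h^2 - 5*h + 6) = (h - 4)*(h - 3)*(h - 2)*(h - 3)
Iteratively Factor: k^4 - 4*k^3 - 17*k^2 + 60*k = (k)*(k^3 - 4*k^2 - 17*k + 60) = k*(k - 3)*(k^2 - k - 20) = k*(k - 3)*(k + 4)*(k - 5)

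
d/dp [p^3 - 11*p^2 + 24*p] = 3*p^2 - 22*p + 24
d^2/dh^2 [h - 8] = 0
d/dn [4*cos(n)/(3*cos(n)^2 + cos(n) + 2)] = 4*(1 - 3*sin(n)^2)*sin(n)/(3*cos(n)^2 + cos(n) + 2)^2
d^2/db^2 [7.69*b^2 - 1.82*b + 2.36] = 15.3800000000000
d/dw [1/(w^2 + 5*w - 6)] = (-2*w - 5)/(w^2 + 5*w - 6)^2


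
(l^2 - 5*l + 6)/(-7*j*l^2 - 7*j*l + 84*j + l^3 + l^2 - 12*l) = (2 - l)/(7*j*l + 28*j - l^2 - 4*l)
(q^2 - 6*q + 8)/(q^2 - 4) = (q - 4)/(q + 2)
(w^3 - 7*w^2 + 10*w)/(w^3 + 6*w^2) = (w^2 - 7*w + 10)/(w*(w + 6))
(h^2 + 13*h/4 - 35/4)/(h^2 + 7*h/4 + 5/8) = 2*(4*h^2 + 13*h - 35)/(8*h^2 + 14*h + 5)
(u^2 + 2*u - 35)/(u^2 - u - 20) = (u + 7)/(u + 4)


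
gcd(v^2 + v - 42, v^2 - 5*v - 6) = v - 6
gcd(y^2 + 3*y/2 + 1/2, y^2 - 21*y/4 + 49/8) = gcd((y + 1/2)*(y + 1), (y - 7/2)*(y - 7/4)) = 1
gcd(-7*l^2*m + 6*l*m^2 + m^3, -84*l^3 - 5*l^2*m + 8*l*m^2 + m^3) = 7*l + m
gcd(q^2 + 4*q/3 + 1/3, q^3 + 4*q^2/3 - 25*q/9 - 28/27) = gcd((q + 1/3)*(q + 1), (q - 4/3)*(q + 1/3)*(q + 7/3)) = q + 1/3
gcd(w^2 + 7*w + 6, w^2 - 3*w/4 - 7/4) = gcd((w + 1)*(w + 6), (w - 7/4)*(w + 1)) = w + 1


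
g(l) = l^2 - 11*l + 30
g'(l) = 2*l - 11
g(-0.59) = 36.84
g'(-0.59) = -12.18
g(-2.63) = 65.85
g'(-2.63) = -16.26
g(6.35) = 0.47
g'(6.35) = 1.70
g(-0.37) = 34.21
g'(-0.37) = -11.74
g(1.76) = 13.74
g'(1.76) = -7.48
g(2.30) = 9.99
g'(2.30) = -6.40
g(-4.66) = 102.98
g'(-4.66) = -20.32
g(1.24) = 17.90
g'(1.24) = -8.52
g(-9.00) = 210.00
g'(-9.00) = -29.00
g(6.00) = 0.00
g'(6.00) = 1.00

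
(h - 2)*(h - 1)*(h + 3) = h^3 - 7*h + 6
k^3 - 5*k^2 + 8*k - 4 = (k - 2)^2*(k - 1)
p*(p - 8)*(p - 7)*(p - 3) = p^4 - 18*p^3 + 101*p^2 - 168*p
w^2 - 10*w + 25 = (w - 5)^2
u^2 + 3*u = u*(u + 3)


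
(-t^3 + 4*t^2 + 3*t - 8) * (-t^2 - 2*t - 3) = t^5 - 2*t^4 - 8*t^3 - 10*t^2 + 7*t + 24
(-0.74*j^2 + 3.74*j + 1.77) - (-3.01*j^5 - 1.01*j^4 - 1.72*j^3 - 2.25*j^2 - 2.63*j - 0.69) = 3.01*j^5 + 1.01*j^4 + 1.72*j^3 + 1.51*j^2 + 6.37*j + 2.46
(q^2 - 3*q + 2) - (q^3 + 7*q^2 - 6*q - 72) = -q^3 - 6*q^2 + 3*q + 74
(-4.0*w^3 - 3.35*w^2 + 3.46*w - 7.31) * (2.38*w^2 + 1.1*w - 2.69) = -9.52*w^5 - 12.373*w^4 + 15.3098*w^3 - 4.5803*w^2 - 17.3484*w + 19.6639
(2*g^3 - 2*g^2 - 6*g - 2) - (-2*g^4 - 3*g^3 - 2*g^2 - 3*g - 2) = 2*g^4 + 5*g^3 - 3*g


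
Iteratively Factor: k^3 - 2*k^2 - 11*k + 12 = (k + 3)*(k^2 - 5*k + 4) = (k - 4)*(k + 3)*(k - 1)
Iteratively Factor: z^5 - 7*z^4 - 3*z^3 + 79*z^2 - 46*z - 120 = (z - 2)*(z^4 - 5*z^3 - 13*z^2 + 53*z + 60) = (z - 2)*(z + 1)*(z^3 - 6*z^2 - 7*z + 60) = (z - 4)*(z - 2)*(z + 1)*(z^2 - 2*z - 15) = (z - 4)*(z - 2)*(z + 1)*(z + 3)*(z - 5)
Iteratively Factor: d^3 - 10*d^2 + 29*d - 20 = (d - 1)*(d^2 - 9*d + 20) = (d - 4)*(d - 1)*(d - 5)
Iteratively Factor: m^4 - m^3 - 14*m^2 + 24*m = (m - 3)*(m^3 + 2*m^2 - 8*m) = (m - 3)*(m - 2)*(m^2 + 4*m) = (m - 3)*(m - 2)*(m + 4)*(m)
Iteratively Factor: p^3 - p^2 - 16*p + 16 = (p - 1)*(p^2 - 16) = (p - 1)*(p + 4)*(p - 4)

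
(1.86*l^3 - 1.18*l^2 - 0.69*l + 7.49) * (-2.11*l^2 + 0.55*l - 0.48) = -3.9246*l^5 + 3.5128*l^4 - 0.0859000000000003*l^3 - 15.617*l^2 + 4.4507*l - 3.5952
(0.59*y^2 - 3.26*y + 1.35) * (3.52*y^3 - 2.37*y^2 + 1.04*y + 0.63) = 2.0768*y^5 - 12.8735*y^4 + 13.0918*y^3 - 6.2182*y^2 - 0.6498*y + 0.8505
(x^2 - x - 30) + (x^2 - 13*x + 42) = 2*x^2 - 14*x + 12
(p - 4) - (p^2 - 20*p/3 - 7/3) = -p^2 + 23*p/3 - 5/3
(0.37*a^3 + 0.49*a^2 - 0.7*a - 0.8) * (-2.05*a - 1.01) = -0.7585*a^4 - 1.3782*a^3 + 0.9401*a^2 + 2.347*a + 0.808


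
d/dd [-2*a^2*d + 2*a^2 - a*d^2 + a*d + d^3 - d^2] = -2*a^2 - 2*a*d + a + 3*d^2 - 2*d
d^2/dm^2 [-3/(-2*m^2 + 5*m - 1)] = 6*(-4*m^2 + 10*m + (4*m - 5)^2 - 2)/(2*m^2 - 5*m + 1)^3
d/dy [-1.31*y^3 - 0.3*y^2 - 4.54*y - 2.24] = -3.93*y^2 - 0.6*y - 4.54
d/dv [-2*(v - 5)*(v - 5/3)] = 40/3 - 4*v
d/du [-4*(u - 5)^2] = 40 - 8*u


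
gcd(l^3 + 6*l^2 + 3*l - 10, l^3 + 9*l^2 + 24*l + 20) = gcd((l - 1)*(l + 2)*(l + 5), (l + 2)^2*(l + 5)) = l^2 + 7*l + 10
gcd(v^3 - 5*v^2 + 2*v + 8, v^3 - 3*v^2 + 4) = v^2 - v - 2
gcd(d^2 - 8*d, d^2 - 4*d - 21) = 1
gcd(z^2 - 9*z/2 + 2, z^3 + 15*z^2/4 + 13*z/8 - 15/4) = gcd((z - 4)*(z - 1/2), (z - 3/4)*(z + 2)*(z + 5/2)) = 1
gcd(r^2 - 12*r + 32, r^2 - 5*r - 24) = r - 8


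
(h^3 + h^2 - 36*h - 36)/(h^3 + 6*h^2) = 1 - 5/h - 6/h^2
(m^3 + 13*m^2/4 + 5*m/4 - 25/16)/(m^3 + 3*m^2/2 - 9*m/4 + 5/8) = (4*m + 5)/(2*(2*m - 1))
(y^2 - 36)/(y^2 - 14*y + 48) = (y + 6)/(y - 8)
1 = 1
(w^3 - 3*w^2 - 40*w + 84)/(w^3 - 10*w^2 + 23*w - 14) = (w + 6)/(w - 1)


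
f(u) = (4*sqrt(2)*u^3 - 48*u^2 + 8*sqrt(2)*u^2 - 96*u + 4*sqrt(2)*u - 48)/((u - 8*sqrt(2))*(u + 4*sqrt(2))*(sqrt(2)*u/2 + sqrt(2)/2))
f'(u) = (12*sqrt(2)*u^2 - 96*u + 16*sqrt(2)*u - 96 + 4*sqrt(2))/((u - 8*sqrt(2))*(u + 4*sqrt(2))*(sqrt(2)*u/2 + sqrt(2)/2)) - sqrt(2)*(4*sqrt(2)*u^3 - 48*u^2 + 8*sqrt(2)*u^2 - 96*u + 4*sqrt(2)*u - 48)/(2*(u - 8*sqrt(2))*(u + 4*sqrt(2))*(sqrt(2)*u/2 + sqrt(2)/2)^2) - (4*sqrt(2)*u^3 - 48*u^2 + 8*sqrt(2)*u^2 - 96*u + 4*sqrt(2)*u - 48)/((u - 8*sqrt(2))*(u + 4*sqrt(2))^2*(sqrt(2)*u/2 + sqrt(2)/2)) - (4*sqrt(2)*u^3 - 48*u^2 + 8*sqrt(2)*u^2 - 96*u + 4*sqrt(2)*u - 48)/((u - 8*sqrt(2))^2*(u + 4*sqrt(2))*(sqrt(2)*u/2 + sqrt(2)/2)) = 8*(-u^2 + 2*sqrt(2)*u^2 - 128*u + 12*sqrt(2)*u - 112 + 384*sqrt(2))/(u^4 - 8*sqrt(2)*u^3 - 96*u^2 + 512*sqrt(2)*u + 4096)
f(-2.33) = -2.54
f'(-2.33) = 2.72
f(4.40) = 2.54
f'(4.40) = -0.04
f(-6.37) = 50.61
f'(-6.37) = 60.99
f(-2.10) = -1.95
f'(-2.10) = 2.36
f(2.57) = 2.35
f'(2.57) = 0.24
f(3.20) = 2.47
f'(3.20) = 0.15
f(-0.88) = 0.15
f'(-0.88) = 1.25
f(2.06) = 2.20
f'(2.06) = 0.33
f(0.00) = 1.06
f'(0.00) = 0.84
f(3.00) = 2.44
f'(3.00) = 0.18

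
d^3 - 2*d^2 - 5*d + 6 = (d - 3)*(d - 1)*(d + 2)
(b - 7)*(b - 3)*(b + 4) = b^3 - 6*b^2 - 19*b + 84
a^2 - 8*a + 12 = (a - 6)*(a - 2)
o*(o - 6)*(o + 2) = o^3 - 4*o^2 - 12*o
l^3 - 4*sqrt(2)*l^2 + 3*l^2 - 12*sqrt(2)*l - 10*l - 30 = (l + 3)*(l - 5*sqrt(2))*(l + sqrt(2))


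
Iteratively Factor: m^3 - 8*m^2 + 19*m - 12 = (m - 4)*(m^2 - 4*m + 3) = (m - 4)*(m - 3)*(m - 1)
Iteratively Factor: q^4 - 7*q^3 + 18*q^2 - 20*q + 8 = (q - 1)*(q^3 - 6*q^2 + 12*q - 8) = (q - 2)*(q - 1)*(q^2 - 4*q + 4) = (q - 2)^2*(q - 1)*(q - 2)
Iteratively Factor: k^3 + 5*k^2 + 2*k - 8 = (k + 2)*(k^2 + 3*k - 4) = (k - 1)*(k + 2)*(k + 4)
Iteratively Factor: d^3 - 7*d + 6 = (d - 2)*(d^2 + 2*d - 3) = (d - 2)*(d - 1)*(d + 3)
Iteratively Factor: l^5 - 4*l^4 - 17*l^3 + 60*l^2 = (l)*(l^4 - 4*l^3 - 17*l^2 + 60*l) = l^2*(l^3 - 4*l^2 - 17*l + 60) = l^2*(l - 3)*(l^2 - l - 20) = l^2*(l - 5)*(l - 3)*(l + 4)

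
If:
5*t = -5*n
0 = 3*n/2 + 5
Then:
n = -10/3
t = 10/3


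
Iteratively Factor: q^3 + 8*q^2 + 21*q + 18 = (q + 2)*(q^2 + 6*q + 9) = (q + 2)*(q + 3)*(q + 3)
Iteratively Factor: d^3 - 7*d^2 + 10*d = (d)*(d^2 - 7*d + 10) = d*(d - 5)*(d - 2)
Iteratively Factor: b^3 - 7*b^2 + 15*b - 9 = (b - 3)*(b^2 - 4*b + 3) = (b - 3)*(b - 1)*(b - 3)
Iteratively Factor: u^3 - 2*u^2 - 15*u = (u - 5)*(u^2 + 3*u) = (u - 5)*(u + 3)*(u)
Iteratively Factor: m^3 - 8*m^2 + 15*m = (m - 5)*(m^2 - 3*m) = m*(m - 5)*(m - 3)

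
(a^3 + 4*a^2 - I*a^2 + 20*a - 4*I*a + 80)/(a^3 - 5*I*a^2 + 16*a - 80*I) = (a + 4)/(a - 4*I)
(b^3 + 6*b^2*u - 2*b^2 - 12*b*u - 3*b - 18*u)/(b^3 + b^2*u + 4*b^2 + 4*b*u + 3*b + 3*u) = (b^2 + 6*b*u - 3*b - 18*u)/(b^2 + b*u + 3*b + 3*u)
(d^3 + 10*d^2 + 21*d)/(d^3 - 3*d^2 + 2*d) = (d^2 + 10*d + 21)/(d^2 - 3*d + 2)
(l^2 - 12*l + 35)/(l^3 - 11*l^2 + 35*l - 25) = (l - 7)/(l^2 - 6*l + 5)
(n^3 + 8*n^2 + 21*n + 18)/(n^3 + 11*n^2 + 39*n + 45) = (n + 2)/(n + 5)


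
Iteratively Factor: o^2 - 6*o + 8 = (o - 4)*(o - 2)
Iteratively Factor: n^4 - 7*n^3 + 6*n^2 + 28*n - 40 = (n - 2)*(n^3 - 5*n^2 - 4*n + 20) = (n - 2)^2*(n^2 - 3*n - 10) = (n - 5)*(n - 2)^2*(n + 2)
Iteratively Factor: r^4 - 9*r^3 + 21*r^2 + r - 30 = (r - 2)*(r^3 - 7*r^2 + 7*r + 15) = (r - 2)*(r + 1)*(r^2 - 8*r + 15) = (r - 3)*(r - 2)*(r + 1)*(r - 5)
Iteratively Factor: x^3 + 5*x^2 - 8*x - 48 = (x + 4)*(x^2 + x - 12) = (x + 4)^2*(x - 3)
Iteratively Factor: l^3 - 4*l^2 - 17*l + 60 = (l - 5)*(l^2 + l - 12) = (l - 5)*(l + 4)*(l - 3)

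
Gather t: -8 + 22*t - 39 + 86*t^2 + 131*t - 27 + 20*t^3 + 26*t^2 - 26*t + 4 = 20*t^3 + 112*t^2 + 127*t - 70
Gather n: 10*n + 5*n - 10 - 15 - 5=15*n - 30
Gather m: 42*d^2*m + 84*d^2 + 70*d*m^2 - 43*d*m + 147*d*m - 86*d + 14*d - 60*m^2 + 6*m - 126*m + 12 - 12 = 84*d^2 - 72*d + m^2*(70*d - 60) + m*(42*d^2 + 104*d - 120)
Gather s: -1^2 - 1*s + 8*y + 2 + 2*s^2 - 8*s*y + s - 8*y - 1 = 2*s^2 - 8*s*y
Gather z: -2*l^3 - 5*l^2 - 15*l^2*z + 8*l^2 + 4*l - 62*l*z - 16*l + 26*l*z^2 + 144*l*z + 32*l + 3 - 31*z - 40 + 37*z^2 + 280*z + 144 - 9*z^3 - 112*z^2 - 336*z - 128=-2*l^3 + 3*l^2 + 20*l - 9*z^3 + z^2*(26*l - 75) + z*(-15*l^2 + 82*l - 87) - 21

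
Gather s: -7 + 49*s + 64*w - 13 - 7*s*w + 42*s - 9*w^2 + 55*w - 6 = s*(91 - 7*w) - 9*w^2 + 119*w - 26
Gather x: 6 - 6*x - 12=-6*x - 6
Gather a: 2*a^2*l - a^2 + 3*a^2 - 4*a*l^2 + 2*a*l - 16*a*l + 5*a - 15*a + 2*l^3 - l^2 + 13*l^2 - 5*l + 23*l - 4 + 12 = a^2*(2*l + 2) + a*(-4*l^2 - 14*l - 10) + 2*l^3 + 12*l^2 + 18*l + 8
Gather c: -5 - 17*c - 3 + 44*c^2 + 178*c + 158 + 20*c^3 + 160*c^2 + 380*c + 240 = 20*c^3 + 204*c^2 + 541*c + 390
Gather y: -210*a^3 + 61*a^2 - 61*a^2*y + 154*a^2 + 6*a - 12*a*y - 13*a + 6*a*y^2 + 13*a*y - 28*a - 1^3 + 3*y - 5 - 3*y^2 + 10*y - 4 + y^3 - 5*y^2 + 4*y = -210*a^3 + 215*a^2 - 35*a + y^3 + y^2*(6*a - 8) + y*(-61*a^2 + a + 17) - 10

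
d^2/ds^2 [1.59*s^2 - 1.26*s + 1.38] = 3.18000000000000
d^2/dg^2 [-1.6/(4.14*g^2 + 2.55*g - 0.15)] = (54.84672*g^2 + 33.7824*g - 1.6*(8.28*g + 2.55)*(16.56*g + 5.1) - 1.9872)/(4.14*g^2 + 2.55*g - 0.15)^3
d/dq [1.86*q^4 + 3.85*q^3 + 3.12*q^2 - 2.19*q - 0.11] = 7.44*q^3 + 11.55*q^2 + 6.24*q - 2.19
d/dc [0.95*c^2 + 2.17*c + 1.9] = 1.9*c + 2.17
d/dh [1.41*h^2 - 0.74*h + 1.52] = 2.82*h - 0.74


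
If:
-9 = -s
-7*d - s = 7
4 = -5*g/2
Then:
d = -16/7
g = -8/5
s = 9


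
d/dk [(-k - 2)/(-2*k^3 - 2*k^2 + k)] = 2*(-2*k^3 - 7*k^2 - 4*k + 1)/(k^2*(4*k^4 + 8*k^3 - 4*k + 1))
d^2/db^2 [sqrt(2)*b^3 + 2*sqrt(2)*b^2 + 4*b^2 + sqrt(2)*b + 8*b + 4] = 6*sqrt(2)*b + 4*sqrt(2) + 8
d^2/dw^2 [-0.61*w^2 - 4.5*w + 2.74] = -1.22000000000000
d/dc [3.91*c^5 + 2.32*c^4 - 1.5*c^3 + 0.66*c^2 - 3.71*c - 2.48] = 19.55*c^4 + 9.28*c^3 - 4.5*c^2 + 1.32*c - 3.71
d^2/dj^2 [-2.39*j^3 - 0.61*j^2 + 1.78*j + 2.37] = -14.34*j - 1.22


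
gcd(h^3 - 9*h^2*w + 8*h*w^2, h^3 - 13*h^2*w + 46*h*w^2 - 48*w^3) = -h + 8*w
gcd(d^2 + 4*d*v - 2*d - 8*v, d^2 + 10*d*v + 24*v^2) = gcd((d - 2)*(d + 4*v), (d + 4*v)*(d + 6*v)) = d + 4*v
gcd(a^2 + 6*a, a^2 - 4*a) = a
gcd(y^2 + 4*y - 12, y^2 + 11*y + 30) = y + 6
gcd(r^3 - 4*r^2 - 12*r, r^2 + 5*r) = r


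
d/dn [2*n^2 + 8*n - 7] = 4*n + 8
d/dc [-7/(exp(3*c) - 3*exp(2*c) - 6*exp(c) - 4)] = 21*(exp(2*c) - 2*exp(c) - 2)*exp(c)/(-exp(3*c) + 3*exp(2*c) + 6*exp(c) + 4)^2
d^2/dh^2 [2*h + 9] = 0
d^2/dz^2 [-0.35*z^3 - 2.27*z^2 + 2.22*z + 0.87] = -2.1*z - 4.54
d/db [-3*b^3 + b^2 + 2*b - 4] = -9*b^2 + 2*b + 2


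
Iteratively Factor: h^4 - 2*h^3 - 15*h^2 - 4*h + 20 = (h - 5)*(h^3 + 3*h^2 - 4) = (h - 5)*(h + 2)*(h^2 + h - 2) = (h - 5)*(h + 2)^2*(h - 1)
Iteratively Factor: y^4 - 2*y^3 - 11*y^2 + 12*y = (y - 1)*(y^3 - y^2 - 12*y) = y*(y - 1)*(y^2 - y - 12) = y*(y - 4)*(y - 1)*(y + 3)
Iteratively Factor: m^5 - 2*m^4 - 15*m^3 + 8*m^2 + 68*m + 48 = (m - 3)*(m^4 + m^3 - 12*m^2 - 28*m - 16) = (m - 3)*(m + 2)*(m^3 - m^2 - 10*m - 8) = (m - 3)*(m + 2)^2*(m^2 - 3*m - 4) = (m - 4)*(m - 3)*(m + 2)^2*(m + 1)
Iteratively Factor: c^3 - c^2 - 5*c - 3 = (c - 3)*(c^2 + 2*c + 1) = (c - 3)*(c + 1)*(c + 1)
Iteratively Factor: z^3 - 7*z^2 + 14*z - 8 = (z - 4)*(z^2 - 3*z + 2) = (z - 4)*(z - 1)*(z - 2)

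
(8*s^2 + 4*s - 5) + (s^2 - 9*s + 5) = 9*s^2 - 5*s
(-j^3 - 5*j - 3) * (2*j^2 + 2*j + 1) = -2*j^5 - 2*j^4 - 11*j^3 - 16*j^2 - 11*j - 3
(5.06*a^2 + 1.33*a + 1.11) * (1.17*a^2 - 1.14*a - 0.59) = 5.9202*a^4 - 4.2123*a^3 - 3.2029*a^2 - 2.0501*a - 0.6549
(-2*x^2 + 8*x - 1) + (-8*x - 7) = -2*x^2 - 8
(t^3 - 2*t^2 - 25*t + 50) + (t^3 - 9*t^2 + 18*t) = 2*t^3 - 11*t^2 - 7*t + 50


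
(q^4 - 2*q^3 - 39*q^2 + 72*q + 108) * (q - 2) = q^5 - 4*q^4 - 35*q^3 + 150*q^2 - 36*q - 216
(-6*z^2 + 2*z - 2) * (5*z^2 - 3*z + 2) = -30*z^4 + 28*z^3 - 28*z^2 + 10*z - 4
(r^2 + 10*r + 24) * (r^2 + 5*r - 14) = r^4 + 15*r^3 + 60*r^2 - 20*r - 336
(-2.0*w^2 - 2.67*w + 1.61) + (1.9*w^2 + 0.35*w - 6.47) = -0.1*w^2 - 2.32*w - 4.86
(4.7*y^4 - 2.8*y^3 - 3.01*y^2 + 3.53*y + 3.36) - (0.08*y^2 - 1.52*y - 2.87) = 4.7*y^4 - 2.8*y^3 - 3.09*y^2 + 5.05*y + 6.23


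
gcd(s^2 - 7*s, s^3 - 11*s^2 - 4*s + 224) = s - 7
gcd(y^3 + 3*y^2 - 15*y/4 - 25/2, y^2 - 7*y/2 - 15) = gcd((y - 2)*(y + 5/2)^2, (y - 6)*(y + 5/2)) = y + 5/2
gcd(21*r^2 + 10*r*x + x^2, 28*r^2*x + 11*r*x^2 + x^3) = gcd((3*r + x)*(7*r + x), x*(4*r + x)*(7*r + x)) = 7*r + x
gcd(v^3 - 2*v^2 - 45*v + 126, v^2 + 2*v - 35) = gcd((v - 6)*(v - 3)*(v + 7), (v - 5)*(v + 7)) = v + 7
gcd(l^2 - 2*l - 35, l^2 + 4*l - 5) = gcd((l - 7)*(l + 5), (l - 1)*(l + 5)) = l + 5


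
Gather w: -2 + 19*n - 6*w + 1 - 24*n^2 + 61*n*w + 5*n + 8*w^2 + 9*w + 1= -24*n^2 + 24*n + 8*w^2 + w*(61*n + 3)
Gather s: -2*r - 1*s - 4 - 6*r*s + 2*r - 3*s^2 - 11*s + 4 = -3*s^2 + s*(-6*r - 12)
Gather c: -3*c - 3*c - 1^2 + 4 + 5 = 8 - 6*c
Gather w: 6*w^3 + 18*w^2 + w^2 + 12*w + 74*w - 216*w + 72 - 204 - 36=6*w^3 + 19*w^2 - 130*w - 168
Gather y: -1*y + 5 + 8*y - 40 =7*y - 35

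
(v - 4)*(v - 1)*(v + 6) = v^3 + v^2 - 26*v + 24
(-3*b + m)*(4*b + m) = -12*b^2 + b*m + m^2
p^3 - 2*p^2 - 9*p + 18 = (p - 3)*(p - 2)*(p + 3)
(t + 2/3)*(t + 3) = t^2 + 11*t/3 + 2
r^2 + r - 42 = (r - 6)*(r + 7)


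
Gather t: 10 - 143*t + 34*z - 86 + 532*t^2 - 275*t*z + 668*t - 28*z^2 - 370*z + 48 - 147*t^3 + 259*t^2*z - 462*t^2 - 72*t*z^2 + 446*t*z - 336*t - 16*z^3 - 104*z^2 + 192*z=-147*t^3 + t^2*(259*z + 70) + t*(-72*z^2 + 171*z + 189) - 16*z^3 - 132*z^2 - 144*z - 28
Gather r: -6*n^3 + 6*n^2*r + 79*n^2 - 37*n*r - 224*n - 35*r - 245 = -6*n^3 + 79*n^2 - 224*n + r*(6*n^2 - 37*n - 35) - 245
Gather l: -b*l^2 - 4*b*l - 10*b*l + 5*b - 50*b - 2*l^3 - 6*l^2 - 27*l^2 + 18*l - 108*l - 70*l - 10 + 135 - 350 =-45*b - 2*l^3 + l^2*(-b - 33) + l*(-14*b - 160) - 225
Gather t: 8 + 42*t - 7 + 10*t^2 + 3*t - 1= 10*t^2 + 45*t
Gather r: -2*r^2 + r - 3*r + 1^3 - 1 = -2*r^2 - 2*r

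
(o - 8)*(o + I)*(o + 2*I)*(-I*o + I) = -I*o^4 + 3*o^3 + 9*I*o^3 - 27*o^2 - 6*I*o^2 + 24*o - 18*I*o + 16*I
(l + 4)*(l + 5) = l^2 + 9*l + 20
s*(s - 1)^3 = s^4 - 3*s^3 + 3*s^2 - s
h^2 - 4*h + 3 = (h - 3)*(h - 1)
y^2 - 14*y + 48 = (y - 8)*(y - 6)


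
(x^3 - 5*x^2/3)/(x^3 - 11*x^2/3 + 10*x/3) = x/(x - 2)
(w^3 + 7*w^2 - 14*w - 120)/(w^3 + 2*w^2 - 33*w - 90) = (w^2 + 2*w - 24)/(w^2 - 3*w - 18)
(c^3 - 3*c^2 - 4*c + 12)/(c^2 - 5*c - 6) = (-c^3 + 3*c^2 + 4*c - 12)/(-c^2 + 5*c + 6)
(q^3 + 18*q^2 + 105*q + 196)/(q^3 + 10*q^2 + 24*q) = (q^2 + 14*q + 49)/(q*(q + 6))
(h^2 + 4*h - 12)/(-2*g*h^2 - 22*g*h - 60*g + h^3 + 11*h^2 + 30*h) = (2 - h)/(2*g*h + 10*g - h^2 - 5*h)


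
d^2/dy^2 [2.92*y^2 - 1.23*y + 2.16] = 5.84000000000000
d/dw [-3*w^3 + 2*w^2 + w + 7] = -9*w^2 + 4*w + 1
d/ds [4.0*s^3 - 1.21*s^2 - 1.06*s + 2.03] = 12.0*s^2 - 2.42*s - 1.06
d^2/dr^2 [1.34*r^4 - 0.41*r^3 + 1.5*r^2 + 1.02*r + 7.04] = 16.08*r^2 - 2.46*r + 3.0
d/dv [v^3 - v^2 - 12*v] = 3*v^2 - 2*v - 12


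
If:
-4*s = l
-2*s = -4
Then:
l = -8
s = 2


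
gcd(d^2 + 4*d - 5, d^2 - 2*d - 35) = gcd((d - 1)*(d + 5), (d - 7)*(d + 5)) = d + 5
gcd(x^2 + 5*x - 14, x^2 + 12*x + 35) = x + 7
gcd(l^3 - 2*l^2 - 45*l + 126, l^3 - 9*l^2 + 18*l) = l^2 - 9*l + 18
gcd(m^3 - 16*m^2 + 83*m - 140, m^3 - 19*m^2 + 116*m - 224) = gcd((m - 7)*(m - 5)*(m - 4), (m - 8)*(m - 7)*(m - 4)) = m^2 - 11*m + 28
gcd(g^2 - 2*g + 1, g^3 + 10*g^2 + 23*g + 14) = 1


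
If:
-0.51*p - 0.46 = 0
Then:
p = -0.90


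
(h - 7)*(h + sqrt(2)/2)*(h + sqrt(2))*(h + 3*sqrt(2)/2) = h^4 - 7*h^3 + 3*sqrt(2)*h^3 - 21*sqrt(2)*h^2 + 11*h^2/2 - 77*h/2 + 3*sqrt(2)*h/2 - 21*sqrt(2)/2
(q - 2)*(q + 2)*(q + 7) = q^3 + 7*q^2 - 4*q - 28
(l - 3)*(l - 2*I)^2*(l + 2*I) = l^4 - 3*l^3 - 2*I*l^3 + 4*l^2 + 6*I*l^2 - 12*l - 8*I*l + 24*I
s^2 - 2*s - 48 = (s - 8)*(s + 6)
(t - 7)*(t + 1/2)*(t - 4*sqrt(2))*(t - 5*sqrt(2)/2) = t^4 - 13*sqrt(2)*t^3/2 - 13*t^3/2 + 33*t^2/2 + 169*sqrt(2)*t^2/4 - 130*t + 91*sqrt(2)*t/4 - 70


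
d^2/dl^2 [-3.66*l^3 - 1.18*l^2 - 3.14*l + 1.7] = -21.96*l - 2.36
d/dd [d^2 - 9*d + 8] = 2*d - 9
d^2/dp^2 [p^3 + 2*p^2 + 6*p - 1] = 6*p + 4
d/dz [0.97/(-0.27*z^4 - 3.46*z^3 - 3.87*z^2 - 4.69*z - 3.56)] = (1.0476*z^3 + 10.0686*z^2 + 7.5078*z + 4.5493)/(0.27*z^4 + 3.46*z^3 + 3.87*z^2 + 4.69*z + 3.56)^2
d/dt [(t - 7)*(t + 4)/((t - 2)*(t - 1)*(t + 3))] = (-t^4 + 6*t^3 + 77*t^2 + 12*t - 214)/(t^6 - 14*t^4 + 12*t^3 + 49*t^2 - 84*t + 36)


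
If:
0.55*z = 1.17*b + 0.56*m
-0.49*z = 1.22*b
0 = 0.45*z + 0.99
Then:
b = 0.88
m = -4.01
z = -2.20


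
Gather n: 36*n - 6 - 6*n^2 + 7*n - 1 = -6*n^2 + 43*n - 7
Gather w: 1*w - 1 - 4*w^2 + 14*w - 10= -4*w^2 + 15*w - 11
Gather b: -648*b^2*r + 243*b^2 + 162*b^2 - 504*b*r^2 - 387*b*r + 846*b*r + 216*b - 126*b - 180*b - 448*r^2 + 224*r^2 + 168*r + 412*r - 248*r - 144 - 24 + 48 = b^2*(405 - 648*r) + b*(-504*r^2 + 459*r - 90) - 224*r^2 + 332*r - 120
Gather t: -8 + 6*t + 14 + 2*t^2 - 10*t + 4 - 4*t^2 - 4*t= -2*t^2 - 8*t + 10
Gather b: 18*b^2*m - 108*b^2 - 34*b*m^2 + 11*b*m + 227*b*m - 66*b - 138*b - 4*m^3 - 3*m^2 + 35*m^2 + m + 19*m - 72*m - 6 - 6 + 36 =b^2*(18*m - 108) + b*(-34*m^2 + 238*m - 204) - 4*m^3 + 32*m^2 - 52*m + 24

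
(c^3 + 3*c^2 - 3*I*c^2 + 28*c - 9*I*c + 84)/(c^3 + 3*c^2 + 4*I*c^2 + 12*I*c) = (c - 7*I)/c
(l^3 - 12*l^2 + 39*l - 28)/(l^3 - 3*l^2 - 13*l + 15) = (l^2 - 11*l + 28)/(l^2 - 2*l - 15)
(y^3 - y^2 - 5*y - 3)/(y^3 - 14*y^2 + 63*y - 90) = (y^2 + 2*y + 1)/(y^2 - 11*y + 30)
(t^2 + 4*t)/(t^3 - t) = (t + 4)/(t^2 - 1)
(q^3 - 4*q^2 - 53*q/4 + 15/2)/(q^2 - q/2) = q - 7/2 - 15/q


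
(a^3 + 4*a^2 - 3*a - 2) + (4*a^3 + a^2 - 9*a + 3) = 5*a^3 + 5*a^2 - 12*a + 1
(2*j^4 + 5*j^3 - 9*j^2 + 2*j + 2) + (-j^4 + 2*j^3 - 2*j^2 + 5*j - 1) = j^4 + 7*j^3 - 11*j^2 + 7*j + 1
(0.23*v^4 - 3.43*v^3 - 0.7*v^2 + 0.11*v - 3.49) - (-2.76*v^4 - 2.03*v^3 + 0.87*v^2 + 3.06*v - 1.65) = 2.99*v^4 - 1.4*v^3 - 1.57*v^2 - 2.95*v - 1.84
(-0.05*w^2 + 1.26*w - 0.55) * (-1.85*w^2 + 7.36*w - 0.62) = 0.0925*w^4 - 2.699*w^3 + 10.3221*w^2 - 4.8292*w + 0.341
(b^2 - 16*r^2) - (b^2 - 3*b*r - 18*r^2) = 3*b*r + 2*r^2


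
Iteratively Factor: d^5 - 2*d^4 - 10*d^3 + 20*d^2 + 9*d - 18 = (d + 3)*(d^4 - 5*d^3 + 5*d^2 + 5*d - 6) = (d + 1)*(d + 3)*(d^3 - 6*d^2 + 11*d - 6) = (d - 2)*(d + 1)*(d + 3)*(d^2 - 4*d + 3) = (d - 3)*(d - 2)*(d + 1)*(d + 3)*(d - 1)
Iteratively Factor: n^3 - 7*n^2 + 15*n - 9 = (n - 1)*(n^2 - 6*n + 9) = (n - 3)*(n - 1)*(n - 3)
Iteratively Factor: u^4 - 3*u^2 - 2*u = (u + 1)*(u^3 - u^2 - 2*u) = (u - 2)*(u + 1)*(u^2 + u) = (u - 2)*(u + 1)^2*(u)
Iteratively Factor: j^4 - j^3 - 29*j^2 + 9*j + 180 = (j + 4)*(j^3 - 5*j^2 - 9*j + 45) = (j - 3)*(j + 4)*(j^2 - 2*j - 15) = (j - 5)*(j - 3)*(j + 4)*(j + 3)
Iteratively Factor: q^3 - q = (q)*(q^2 - 1) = q*(q + 1)*(q - 1)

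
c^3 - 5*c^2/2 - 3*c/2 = c*(c - 3)*(c + 1/2)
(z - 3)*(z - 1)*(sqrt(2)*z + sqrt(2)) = sqrt(2)*z^3 - 3*sqrt(2)*z^2 - sqrt(2)*z + 3*sqrt(2)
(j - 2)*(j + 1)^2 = j^3 - 3*j - 2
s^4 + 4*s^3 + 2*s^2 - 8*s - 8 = (s + 2)^2*(s - sqrt(2))*(s + sqrt(2))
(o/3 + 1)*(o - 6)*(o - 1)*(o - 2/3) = o^4/3 - 14*o^3/9 - 37*o^2/9 + 28*o/3 - 4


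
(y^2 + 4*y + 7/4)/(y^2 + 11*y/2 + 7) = (y + 1/2)/(y + 2)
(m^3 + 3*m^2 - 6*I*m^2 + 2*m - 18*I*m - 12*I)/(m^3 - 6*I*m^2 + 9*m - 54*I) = (m^2 + 3*m + 2)/(m^2 + 9)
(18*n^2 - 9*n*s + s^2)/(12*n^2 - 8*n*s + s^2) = (-3*n + s)/(-2*n + s)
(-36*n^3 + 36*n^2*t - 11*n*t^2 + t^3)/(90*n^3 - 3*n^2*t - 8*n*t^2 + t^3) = (6*n^2 - 5*n*t + t^2)/(-15*n^2 - 2*n*t + t^2)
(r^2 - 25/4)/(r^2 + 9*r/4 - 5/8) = 2*(2*r - 5)/(4*r - 1)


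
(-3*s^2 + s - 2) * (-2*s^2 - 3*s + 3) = 6*s^4 + 7*s^3 - 8*s^2 + 9*s - 6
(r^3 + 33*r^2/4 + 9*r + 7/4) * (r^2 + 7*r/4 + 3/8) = r^5 + 10*r^4 + 381*r^3/16 + 659*r^2/32 + 103*r/16 + 21/32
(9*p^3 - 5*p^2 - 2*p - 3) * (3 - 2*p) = -18*p^4 + 37*p^3 - 11*p^2 - 9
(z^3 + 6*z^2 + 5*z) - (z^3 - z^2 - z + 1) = 7*z^2 + 6*z - 1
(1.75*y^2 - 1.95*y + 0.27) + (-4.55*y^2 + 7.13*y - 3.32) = -2.8*y^2 + 5.18*y - 3.05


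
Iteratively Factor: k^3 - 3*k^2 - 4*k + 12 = (k + 2)*(k^2 - 5*k + 6) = (k - 2)*(k + 2)*(k - 3)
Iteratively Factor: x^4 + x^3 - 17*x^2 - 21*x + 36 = (x + 3)*(x^3 - 2*x^2 - 11*x + 12) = (x - 4)*(x + 3)*(x^2 + 2*x - 3) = (x - 4)*(x + 3)^2*(x - 1)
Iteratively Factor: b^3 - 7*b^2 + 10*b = (b - 2)*(b^2 - 5*b) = b*(b - 2)*(b - 5)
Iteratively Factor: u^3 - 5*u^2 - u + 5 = (u - 1)*(u^2 - 4*u - 5) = (u - 1)*(u + 1)*(u - 5)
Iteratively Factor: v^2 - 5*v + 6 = (v - 3)*(v - 2)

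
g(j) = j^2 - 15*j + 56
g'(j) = 2*j - 15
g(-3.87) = 129.03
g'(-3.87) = -22.74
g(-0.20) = 59.04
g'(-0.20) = -15.40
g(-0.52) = 64.07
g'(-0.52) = -16.04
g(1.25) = 38.81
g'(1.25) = -12.50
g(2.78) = 22.03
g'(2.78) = -9.44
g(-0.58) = 65.04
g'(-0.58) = -16.16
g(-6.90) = 207.11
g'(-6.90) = -28.80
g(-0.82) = 68.97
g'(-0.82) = -16.64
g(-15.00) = 506.00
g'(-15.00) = -45.00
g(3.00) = 20.00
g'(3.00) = -9.00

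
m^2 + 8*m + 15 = (m + 3)*(m + 5)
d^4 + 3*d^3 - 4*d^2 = d^2*(d - 1)*(d + 4)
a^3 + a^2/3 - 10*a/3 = a*(a - 5/3)*(a + 2)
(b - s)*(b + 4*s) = b^2 + 3*b*s - 4*s^2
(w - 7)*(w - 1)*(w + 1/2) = w^3 - 15*w^2/2 + 3*w + 7/2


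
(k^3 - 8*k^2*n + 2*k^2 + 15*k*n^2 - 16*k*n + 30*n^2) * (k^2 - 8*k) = k^5 - 8*k^4*n - 6*k^4 + 15*k^3*n^2 + 48*k^3*n - 16*k^3 - 90*k^2*n^2 + 128*k^2*n - 240*k*n^2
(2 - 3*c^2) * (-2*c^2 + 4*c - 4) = 6*c^4 - 12*c^3 + 8*c^2 + 8*c - 8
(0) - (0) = 0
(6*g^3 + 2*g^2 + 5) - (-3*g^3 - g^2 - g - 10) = 9*g^3 + 3*g^2 + g + 15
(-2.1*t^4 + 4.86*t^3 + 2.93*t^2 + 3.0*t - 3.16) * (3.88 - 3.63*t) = 7.623*t^5 - 25.7898*t^4 + 8.2209*t^3 + 0.478400000000001*t^2 + 23.1108*t - 12.2608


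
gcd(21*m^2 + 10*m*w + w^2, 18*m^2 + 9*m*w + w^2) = 3*m + w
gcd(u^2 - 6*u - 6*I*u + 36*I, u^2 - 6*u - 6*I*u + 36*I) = u^2 + u*(-6 - 6*I) + 36*I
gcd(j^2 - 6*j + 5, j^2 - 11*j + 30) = j - 5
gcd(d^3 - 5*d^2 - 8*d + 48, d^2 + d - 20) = d - 4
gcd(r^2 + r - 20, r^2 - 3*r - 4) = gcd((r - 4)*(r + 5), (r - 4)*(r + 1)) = r - 4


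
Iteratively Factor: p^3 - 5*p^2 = (p)*(p^2 - 5*p) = p*(p - 5)*(p)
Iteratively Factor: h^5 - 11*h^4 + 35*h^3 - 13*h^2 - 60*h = (h - 4)*(h^4 - 7*h^3 + 7*h^2 + 15*h) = (h - 4)*(h - 3)*(h^3 - 4*h^2 - 5*h) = h*(h - 4)*(h - 3)*(h^2 - 4*h - 5) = h*(h - 5)*(h - 4)*(h - 3)*(h + 1)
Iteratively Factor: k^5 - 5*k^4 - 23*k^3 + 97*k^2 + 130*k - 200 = (k + 4)*(k^4 - 9*k^3 + 13*k^2 + 45*k - 50) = (k - 5)*(k + 4)*(k^3 - 4*k^2 - 7*k + 10) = (k - 5)*(k - 1)*(k + 4)*(k^2 - 3*k - 10) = (k - 5)^2*(k - 1)*(k + 4)*(k + 2)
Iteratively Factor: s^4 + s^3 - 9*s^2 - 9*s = (s - 3)*(s^3 + 4*s^2 + 3*s) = (s - 3)*(s + 3)*(s^2 + s) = (s - 3)*(s + 1)*(s + 3)*(s)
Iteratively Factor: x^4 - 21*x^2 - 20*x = (x)*(x^3 - 21*x - 20) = x*(x + 4)*(x^2 - 4*x - 5) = x*(x - 5)*(x + 4)*(x + 1)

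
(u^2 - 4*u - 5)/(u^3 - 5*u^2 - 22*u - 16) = (u - 5)/(u^2 - 6*u - 16)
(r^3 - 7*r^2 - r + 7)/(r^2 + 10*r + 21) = (r^3 - 7*r^2 - r + 7)/(r^2 + 10*r + 21)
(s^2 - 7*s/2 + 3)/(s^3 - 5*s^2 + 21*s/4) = 2*(s - 2)/(s*(2*s - 7))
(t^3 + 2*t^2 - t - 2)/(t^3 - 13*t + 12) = (t^2 + 3*t + 2)/(t^2 + t - 12)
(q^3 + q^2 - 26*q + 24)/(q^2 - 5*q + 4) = q + 6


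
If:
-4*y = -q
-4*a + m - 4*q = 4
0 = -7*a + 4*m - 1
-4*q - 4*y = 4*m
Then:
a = 59/67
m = 120/67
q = -96/67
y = -24/67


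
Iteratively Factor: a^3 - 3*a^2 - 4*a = (a + 1)*(a^2 - 4*a) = a*(a + 1)*(a - 4)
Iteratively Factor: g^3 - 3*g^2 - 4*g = (g + 1)*(g^2 - 4*g) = g*(g + 1)*(g - 4)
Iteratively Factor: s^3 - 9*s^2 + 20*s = (s - 5)*(s^2 - 4*s) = s*(s - 5)*(s - 4)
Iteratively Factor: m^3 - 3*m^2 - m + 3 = (m - 1)*(m^2 - 2*m - 3) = (m - 1)*(m + 1)*(m - 3)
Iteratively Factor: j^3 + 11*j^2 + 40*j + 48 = (j + 4)*(j^2 + 7*j + 12) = (j + 3)*(j + 4)*(j + 4)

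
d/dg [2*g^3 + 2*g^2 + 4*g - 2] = 6*g^2 + 4*g + 4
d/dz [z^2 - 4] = 2*z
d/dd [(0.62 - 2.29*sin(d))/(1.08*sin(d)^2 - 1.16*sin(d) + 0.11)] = (2.4732*sin(d)^2 - 1.3392*sin(d) + 0.4673)*cos(d)/(1.1664*sin(d)^4 - 2.5056*sin(d)^3 + 1.5832*sin(d)^2 - 0.2552*sin(d) + 0.0121)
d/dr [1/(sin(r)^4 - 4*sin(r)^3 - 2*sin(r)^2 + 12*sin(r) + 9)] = 4*cos(r)^3/((sin(r) - 3)^3*(sin(r) + 1)^4)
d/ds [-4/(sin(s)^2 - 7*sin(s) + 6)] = 4*(2*sin(s) - 7)*cos(s)/(sin(s)^2 - 7*sin(s) + 6)^2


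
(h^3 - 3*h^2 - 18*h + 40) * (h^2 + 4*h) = h^5 + h^4 - 30*h^3 - 32*h^2 + 160*h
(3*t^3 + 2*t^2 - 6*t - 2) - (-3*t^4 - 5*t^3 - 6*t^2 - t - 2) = 3*t^4 + 8*t^3 + 8*t^2 - 5*t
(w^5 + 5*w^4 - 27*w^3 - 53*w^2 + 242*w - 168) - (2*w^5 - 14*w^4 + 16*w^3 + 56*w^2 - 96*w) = -w^5 + 19*w^4 - 43*w^3 - 109*w^2 + 338*w - 168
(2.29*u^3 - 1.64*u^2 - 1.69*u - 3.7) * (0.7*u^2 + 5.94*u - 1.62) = 1.603*u^5 + 12.4546*u^4 - 14.6344*u^3 - 9.9718*u^2 - 19.2402*u + 5.994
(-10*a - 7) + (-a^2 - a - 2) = -a^2 - 11*a - 9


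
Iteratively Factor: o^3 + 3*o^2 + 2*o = (o + 2)*(o^2 + o) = o*(o + 2)*(o + 1)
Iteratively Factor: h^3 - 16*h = (h + 4)*(h^2 - 4*h) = (h - 4)*(h + 4)*(h)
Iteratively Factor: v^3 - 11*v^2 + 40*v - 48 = (v - 4)*(v^2 - 7*v + 12) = (v - 4)^2*(v - 3)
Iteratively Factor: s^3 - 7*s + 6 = (s + 3)*(s^2 - 3*s + 2) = (s - 2)*(s + 3)*(s - 1)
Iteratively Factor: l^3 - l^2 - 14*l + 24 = (l - 2)*(l^2 + l - 12) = (l - 3)*(l - 2)*(l + 4)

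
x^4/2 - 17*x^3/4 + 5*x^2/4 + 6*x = x*(x/2 + 1/2)*(x - 8)*(x - 3/2)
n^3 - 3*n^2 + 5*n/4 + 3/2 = (n - 2)*(n - 3/2)*(n + 1/2)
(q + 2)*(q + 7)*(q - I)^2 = q^4 + 9*q^3 - 2*I*q^3 + 13*q^2 - 18*I*q^2 - 9*q - 28*I*q - 14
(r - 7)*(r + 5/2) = r^2 - 9*r/2 - 35/2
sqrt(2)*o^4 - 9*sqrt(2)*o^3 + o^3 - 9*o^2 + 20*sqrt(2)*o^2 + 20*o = o*(o - 5)*(o - 4)*(sqrt(2)*o + 1)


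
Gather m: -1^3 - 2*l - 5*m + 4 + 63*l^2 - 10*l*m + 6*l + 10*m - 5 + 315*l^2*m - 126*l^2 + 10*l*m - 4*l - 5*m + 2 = 315*l^2*m - 63*l^2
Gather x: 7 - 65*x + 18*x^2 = 18*x^2 - 65*x + 7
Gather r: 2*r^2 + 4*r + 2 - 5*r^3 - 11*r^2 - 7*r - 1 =-5*r^3 - 9*r^2 - 3*r + 1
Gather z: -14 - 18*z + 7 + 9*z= -9*z - 7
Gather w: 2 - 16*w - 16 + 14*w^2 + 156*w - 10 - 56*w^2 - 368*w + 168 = -42*w^2 - 228*w + 144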